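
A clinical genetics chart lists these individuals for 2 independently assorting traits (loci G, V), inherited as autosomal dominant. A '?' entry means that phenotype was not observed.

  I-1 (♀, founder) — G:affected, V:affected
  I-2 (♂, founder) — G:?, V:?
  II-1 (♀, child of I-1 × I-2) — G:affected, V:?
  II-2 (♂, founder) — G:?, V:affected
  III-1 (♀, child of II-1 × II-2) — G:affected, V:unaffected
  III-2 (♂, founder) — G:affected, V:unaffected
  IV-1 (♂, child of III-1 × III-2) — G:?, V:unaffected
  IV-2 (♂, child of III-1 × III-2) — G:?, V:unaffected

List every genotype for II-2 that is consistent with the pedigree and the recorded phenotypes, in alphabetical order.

G/I-1 aff ·: Gg|GG
G/I-2 ? ·: gg|Gg|GG
G/II-1 aff I-1×I-2: Gg|GG
G/II-2 ? ·: gg|Gg|GG
G/III-1 aff II-1×II-2: Gg|GG
G/III-2 aff ·: Gg|GG
G/IV-1 ? III-1×III-2: gg|Gg|GG
G/IV-2 ? III-1×III-2: gg|Gg|GG
⇒ G over [I-1,I-2,II-1,II-2,III-1,III-2,IV-1,IV-2]: 389 consistent
V/I-1 aff ·: Vv|VV
V/I-2 ? ·: vv|Vv|VV
V/II-1 ? I-1×I-2: vv|Vv
V/II-2 aff ·: Vv
V/III-1 un II-1×II-2: vv
V/III-2 un ·: vv
V/IV-1 un III-1×III-2: vv
V/IV-2 un III-1×III-2: vv
⇒ V over [I-1,I-2,II-1,II-2,III-1,III-2,IV-1,IV-2]: 7 consistent

II-2 ∈ {GG Vv, Gg Vv, gg Vv}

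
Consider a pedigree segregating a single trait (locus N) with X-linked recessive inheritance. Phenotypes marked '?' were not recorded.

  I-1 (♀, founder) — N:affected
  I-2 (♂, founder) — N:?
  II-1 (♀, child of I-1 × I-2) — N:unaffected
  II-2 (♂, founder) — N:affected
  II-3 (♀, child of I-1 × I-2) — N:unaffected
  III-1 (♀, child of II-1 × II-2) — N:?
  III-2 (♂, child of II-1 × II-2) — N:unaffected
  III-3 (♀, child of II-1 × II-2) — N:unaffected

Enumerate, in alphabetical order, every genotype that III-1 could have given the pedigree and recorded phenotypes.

N/I-1 aff ·: X^nX^n
N/I-2 ? ·: X^NY
N/II-1 un I-1×I-2: X^NX^n
N/II-2 aff ·: X^nY
N/II-3 un I-1×I-2: X^NX^n
N/III-1 ? II-1×II-2: X^NX^n|X^nX^n
N/III-2 un II-1×II-2: X^NY
N/III-3 un II-1×II-2: X^NX^n
⇒ N over [I-1,I-2,II-1,II-2,II-3,III-1,III-2,III-3]: 2 consistent

III-1 ∈ {X^NX^n, X^nX^n}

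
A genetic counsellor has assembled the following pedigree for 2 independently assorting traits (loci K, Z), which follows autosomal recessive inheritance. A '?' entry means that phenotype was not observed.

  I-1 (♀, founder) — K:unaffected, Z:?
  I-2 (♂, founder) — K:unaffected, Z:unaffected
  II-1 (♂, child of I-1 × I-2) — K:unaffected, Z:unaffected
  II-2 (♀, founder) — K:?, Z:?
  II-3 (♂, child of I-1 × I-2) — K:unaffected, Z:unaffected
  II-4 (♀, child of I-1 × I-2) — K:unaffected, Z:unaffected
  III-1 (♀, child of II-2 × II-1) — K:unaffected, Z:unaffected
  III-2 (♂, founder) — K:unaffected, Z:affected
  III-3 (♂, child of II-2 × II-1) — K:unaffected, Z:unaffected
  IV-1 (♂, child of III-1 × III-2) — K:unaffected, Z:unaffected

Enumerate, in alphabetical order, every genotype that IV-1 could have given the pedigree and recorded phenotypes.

IV-1 ∈ {KK Zz, Kk Zz}

K/I-1 un ·: KK|Kk
K/I-2 un ·: KK|Kk
K/II-1 un I-1×I-2: KK|Kk
K/II-2 ? ·: KK|Kk|kk
K/II-3 un I-1×I-2: KK|Kk
K/II-4 un I-1×I-2: KK|Kk
K/III-1 un II-2×II-1: KK|Kk
K/III-2 un ·: KK|Kk
K/III-3 un II-2×II-1: KK|Kk
K/IV-1 un III-1×III-2: KK|Kk
⇒ K over [I-1,I-2,II-1,II-2,II-3,II-4,III-1,III-2,III-3,IV-1]: 657 consistent
Z/I-1 ? ·: ZZ|Zz|zz
Z/I-2 un ·: ZZ|Zz
Z/II-1 un I-1×I-2: ZZ|Zz
Z/II-2 ? ·: ZZ|Zz|zz
Z/II-3 un I-1×I-2: ZZ|Zz
Z/II-4 un I-1×I-2: ZZ|Zz
Z/III-1 un II-2×II-1: ZZ|Zz
Z/III-2 aff ·: zz
Z/III-3 un II-2×II-1: ZZ|Zz
Z/IV-1 un III-1×III-2: Zz
⇒ Z over [I-1,I-2,II-1,II-2,II-3,II-4,III-1,III-2,III-3,IV-1]: 204 consistent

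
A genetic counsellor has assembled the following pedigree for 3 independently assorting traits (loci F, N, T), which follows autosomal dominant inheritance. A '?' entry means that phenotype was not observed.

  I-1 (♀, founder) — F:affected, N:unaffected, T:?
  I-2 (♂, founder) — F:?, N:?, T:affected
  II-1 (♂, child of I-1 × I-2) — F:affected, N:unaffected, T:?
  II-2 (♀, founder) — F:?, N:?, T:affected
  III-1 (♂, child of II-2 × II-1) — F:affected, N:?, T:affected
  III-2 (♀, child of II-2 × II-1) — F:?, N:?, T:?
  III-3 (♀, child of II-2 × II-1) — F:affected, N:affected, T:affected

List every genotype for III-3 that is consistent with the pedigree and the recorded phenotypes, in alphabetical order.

III-3 ∈ {FF Nn TT, FF Nn Tt, Ff Nn TT, Ff Nn Tt}

F/I-1 aff ·: Ff|FF
F/I-2 ? ·: ff|Ff|FF
F/II-1 aff I-1×I-2: Ff|FF
F/II-2 ? ·: ff|Ff|FF
F/III-1 aff II-2×II-1: Ff|FF
F/III-2 ? II-2×II-1: ff|Ff|FF
F/III-3 aff II-2×II-1: Ff|FF
⇒ F over [I-1,I-2,II-1,II-2,III-1,III-2,III-3]: 150 consistent
N/I-1 un ·: nn
N/I-2 ? ·: nn|Nn
N/II-1 un I-1×I-2: nn
N/II-2 ? ·: Nn|NN
N/III-1 ? II-2×II-1: nn|Nn
N/III-2 ? II-2×II-1: nn|Nn
N/III-3 aff II-2×II-1: Nn
⇒ N over [I-1,I-2,II-1,II-2,III-1,III-2,III-3]: 10 consistent
T/I-1 ? ·: tt|Tt|TT
T/I-2 aff ·: Tt|TT
T/II-1 ? I-1×I-2: tt|Tt|TT
T/II-2 aff ·: Tt|TT
T/III-1 aff II-2×II-1: Tt|TT
T/III-2 ? II-2×II-1: tt|Tt|TT
T/III-3 aff II-2×II-1: Tt|TT
⇒ T over [I-1,I-2,II-1,II-2,III-1,III-2,III-3]: 142 consistent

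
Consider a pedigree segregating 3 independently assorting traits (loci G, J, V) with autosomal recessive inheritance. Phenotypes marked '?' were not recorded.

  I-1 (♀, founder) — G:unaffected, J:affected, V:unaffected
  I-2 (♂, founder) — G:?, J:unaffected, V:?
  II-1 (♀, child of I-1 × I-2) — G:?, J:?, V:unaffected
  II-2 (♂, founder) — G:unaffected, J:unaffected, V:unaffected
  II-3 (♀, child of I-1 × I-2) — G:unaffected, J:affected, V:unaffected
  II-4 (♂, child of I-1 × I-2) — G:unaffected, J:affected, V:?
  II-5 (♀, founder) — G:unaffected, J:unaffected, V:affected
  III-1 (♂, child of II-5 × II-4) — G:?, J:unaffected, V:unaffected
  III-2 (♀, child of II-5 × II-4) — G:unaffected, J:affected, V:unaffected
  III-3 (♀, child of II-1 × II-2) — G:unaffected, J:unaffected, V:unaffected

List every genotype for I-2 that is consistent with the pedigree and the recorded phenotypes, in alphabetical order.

I-2 ∈ {GG Jj VV, GG Jj Vv, GG Jj vv, Gg Jj VV, Gg Jj Vv, Gg Jj vv, gg Jj VV, gg Jj Vv, gg Jj vv}

G/I-1 un ·: GG|Gg
G/I-2 ? ·: GG|Gg|gg
G/II-1 ? I-1×I-2: GG|Gg|gg
G/II-2 un ·: GG|Gg
G/II-3 un I-1×I-2: GG|Gg
G/II-4 un I-1×I-2: GG|Gg
G/II-5 un ·: GG|Gg
G/III-1 ? II-5×II-4: GG|Gg|gg
G/III-2 un II-5×II-4: GG|Gg
G/III-3 un II-1×II-2: GG|Gg
⇒ G over [I-1,I-2,II-1,II-2,II-3,II-4,II-5,III-1,III-2,III-3]: 805 consistent
J/I-1 aff ·: jj
J/I-2 un ·: Jj
J/II-1 ? I-1×I-2: Jj|jj
J/II-2 un ·: JJ|Jj
J/II-3 aff I-1×I-2: jj
J/II-4 aff I-1×I-2: jj
J/II-5 un ·: Jj
J/III-1 un II-5×II-4: Jj
J/III-2 aff II-5×II-4: jj
J/III-3 un II-1×II-2: JJ|Jj
⇒ J over [I-1,I-2,II-1,II-2,II-3,II-4,II-5,III-1,III-2,III-3]: 6 consistent
V/I-1 un ·: VV|Vv
V/I-2 ? ·: VV|Vv|vv
V/II-1 un I-1×I-2: VV|Vv
V/II-2 un ·: VV|Vv
V/II-3 un I-1×I-2: VV|Vv
V/II-4 ? I-1×I-2: VV|Vv
V/II-5 aff ·: vv
V/III-1 un II-5×II-4: Vv
V/III-2 un II-5×II-4: Vv
V/III-3 un II-1×II-2: VV|Vv
⇒ V over [I-1,I-2,II-1,II-2,II-3,II-4,II-5,III-1,III-2,III-3]: 95 consistent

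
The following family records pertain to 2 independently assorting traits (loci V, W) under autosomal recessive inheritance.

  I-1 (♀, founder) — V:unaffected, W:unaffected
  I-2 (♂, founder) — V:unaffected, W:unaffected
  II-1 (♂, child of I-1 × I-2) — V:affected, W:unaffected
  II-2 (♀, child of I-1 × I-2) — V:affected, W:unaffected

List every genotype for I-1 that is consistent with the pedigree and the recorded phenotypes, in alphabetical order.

V/I-1 un ·: Vv
V/I-2 un ·: Vv
V/II-1 aff I-1×I-2: vv
V/II-2 aff I-1×I-2: vv
⇒ V over [I-1,I-2,II-1,II-2]: 1 consistent
W/I-1 un ·: WW|Ww
W/I-2 un ·: WW|Ww
W/II-1 un I-1×I-2: WW|Ww
W/II-2 un I-1×I-2: WW|Ww
⇒ W over [I-1,I-2,II-1,II-2]: 13 consistent

I-1 ∈ {Vv WW, Vv Ww}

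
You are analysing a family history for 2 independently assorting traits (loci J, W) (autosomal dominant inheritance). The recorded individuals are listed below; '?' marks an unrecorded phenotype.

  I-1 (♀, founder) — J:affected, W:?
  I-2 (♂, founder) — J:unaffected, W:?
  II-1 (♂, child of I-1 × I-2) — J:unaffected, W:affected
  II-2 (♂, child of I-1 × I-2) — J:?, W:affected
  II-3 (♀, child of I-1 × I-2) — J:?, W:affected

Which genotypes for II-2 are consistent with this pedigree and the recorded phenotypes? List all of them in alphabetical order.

II-2 ∈ {Jj WW, Jj Ww, jj WW, jj Ww}

J/I-1 aff ·: Jj
J/I-2 un ·: jj
J/II-1 un I-1×I-2: jj
J/II-2 ? I-1×I-2: jj|Jj
J/II-3 ? I-1×I-2: jj|Jj
⇒ J over [I-1,I-2,II-1,II-2,II-3]: 4 consistent
W/I-1 ? ·: ww|Ww|WW
W/I-2 ? ·: ww|Ww|WW
W/II-1 aff I-1×I-2: Ww|WW
W/II-2 aff I-1×I-2: Ww|WW
W/II-3 aff I-1×I-2: Ww|WW
⇒ W over [I-1,I-2,II-1,II-2,II-3]: 29 consistent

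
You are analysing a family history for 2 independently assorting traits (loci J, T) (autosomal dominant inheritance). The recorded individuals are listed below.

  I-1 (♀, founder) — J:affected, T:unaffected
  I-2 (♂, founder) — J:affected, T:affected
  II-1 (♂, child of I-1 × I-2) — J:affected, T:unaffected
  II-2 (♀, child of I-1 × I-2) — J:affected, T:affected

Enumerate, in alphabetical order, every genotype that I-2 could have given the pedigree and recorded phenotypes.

J/I-1 aff ·: Jj|JJ
J/I-2 aff ·: Jj|JJ
J/II-1 aff I-1×I-2: Jj|JJ
J/II-2 aff I-1×I-2: Jj|JJ
⇒ J over [I-1,I-2,II-1,II-2]: 13 consistent
T/I-1 un ·: tt
T/I-2 aff ·: Tt
T/II-1 un I-1×I-2: tt
T/II-2 aff I-1×I-2: Tt
⇒ T over [I-1,I-2,II-1,II-2]: 1 consistent

I-2 ∈ {JJ Tt, Jj Tt}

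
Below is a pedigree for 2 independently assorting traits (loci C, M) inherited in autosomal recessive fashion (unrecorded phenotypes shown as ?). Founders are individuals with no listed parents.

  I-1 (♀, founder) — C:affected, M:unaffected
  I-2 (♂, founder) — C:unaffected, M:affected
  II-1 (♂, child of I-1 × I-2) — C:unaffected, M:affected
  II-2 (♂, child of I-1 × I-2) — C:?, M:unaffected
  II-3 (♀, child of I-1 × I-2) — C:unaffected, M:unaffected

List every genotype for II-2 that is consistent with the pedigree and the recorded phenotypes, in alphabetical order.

II-2 ∈ {Cc Mm, cc Mm}

C/I-1 aff ·: cc
C/I-2 un ·: CC|Cc
C/II-1 un I-1×I-2: Cc
C/II-2 ? I-1×I-2: Cc|cc
C/II-3 un I-1×I-2: Cc
⇒ C over [I-1,I-2,II-1,II-2,II-3]: 3 consistent
M/I-1 un ·: Mm
M/I-2 aff ·: mm
M/II-1 aff I-1×I-2: mm
M/II-2 un I-1×I-2: Mm
M/II-3 un I-1×I-2: Mm
⇒ M over [I-1,I-2,II-1,II-2,II-3]: 1 consistent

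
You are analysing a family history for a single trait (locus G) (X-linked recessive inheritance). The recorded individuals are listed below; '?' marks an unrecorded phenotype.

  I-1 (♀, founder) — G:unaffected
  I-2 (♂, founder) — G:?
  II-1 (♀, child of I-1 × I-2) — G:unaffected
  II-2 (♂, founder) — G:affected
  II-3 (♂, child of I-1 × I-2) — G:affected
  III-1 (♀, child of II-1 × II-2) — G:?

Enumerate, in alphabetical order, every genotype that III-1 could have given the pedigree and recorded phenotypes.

III-1 ∈ {X^GX^g, X^gX^g}

G/I-1 un ·: X^GX^g
G/I-2 ? ·: X^GY|X^gY
G/II-1 un I-1×I-2: X^GX^G|X^GX^g
G/II-2 aff ·: X^gY
G/II-3 aff I-1×I-2: X^gY
G/III-1 ? II-1×II-2: X^GX^g|X^gX^g
⇒ G over [I-1,I-2,II-1,II-2,II-3,III-1]: 5 consistent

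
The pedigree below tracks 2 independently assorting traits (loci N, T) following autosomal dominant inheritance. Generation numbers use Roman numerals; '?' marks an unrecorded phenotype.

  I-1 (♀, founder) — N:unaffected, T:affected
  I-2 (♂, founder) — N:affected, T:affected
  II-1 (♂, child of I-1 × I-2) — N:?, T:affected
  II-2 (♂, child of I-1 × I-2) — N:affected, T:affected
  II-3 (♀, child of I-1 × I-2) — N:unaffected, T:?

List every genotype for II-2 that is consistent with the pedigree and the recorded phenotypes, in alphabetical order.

II-2 ∈ {Nn TT, Nn Tt}

N/I-1 un ·: nn
N/I-2 aff ·: Nn
N/II-1 ? I-1×I-2: nn|Nn
N/II-2 aff I-1×I-2: Nn
N/II-3 un I-1×I-2: nn
⇒ N over [I-1,I-2,II-1,II-2,II-3]: 2 consistent
T/I-1 aff ·: Tt|TT
T/I-2 aff ·: Tt|TT
T/II-1 aff I-1×I-2: Tt|TT
T/II-2 aff I-1×I-2: Tt|TT
T/II-3 ? I-1×I-2: tt|Tt|TT
⇒ T over [I-1,I-2,II-1,II-2,II-3]: 29 consistent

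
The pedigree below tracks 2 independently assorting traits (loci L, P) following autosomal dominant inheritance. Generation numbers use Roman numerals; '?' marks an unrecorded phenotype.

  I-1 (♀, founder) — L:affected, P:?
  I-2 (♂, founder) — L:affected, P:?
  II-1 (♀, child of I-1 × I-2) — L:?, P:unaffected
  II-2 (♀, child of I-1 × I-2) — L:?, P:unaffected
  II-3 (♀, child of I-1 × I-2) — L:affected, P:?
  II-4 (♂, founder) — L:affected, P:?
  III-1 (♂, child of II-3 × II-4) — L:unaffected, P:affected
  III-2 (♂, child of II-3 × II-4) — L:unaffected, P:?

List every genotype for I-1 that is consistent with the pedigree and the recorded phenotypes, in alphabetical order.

L/I-1 aff ·: Ll|LL
L/I-2 aff ·: Ll|LL
L/II-1 ? I-1×I-2: ll|Ll|LL
L/II-2 ? I-1×I-2: ll|Ll|LL
L/II-3 aff I-1×I-2: Ll
L/II-4 aff ·: Ll
L/III-1 un II-3×II-4: ll
L/III-2 un II-3×II-4: ll
⇒ L over [I-1,I-2,II-1,II-2,II-3,II-4,III-1,III-2]: 17 consistent
P/I-1 ? ·: pp|Pp
P/I-2 ? ·: pp|Pp
P/II-1 un I-1×I-2: pp
P/II-2 un I-1×I-2: pp
P/II-3 ? I-1×I-2: pp|Pp|PP
P/II-4 ? ·: pp|Pp|PP
P/III-1 aff II-3×II-4: Pp|PP
P/III-2 ? II-3×II-4: pp|Pp|PP
⇒ P over [I-1,I-2,II-1,II-2,II-3,II-4,III-1,III-2]: 54 consistent

I-1 ∈ {LL Pp, LL pp, Ll Pp, Ll pp}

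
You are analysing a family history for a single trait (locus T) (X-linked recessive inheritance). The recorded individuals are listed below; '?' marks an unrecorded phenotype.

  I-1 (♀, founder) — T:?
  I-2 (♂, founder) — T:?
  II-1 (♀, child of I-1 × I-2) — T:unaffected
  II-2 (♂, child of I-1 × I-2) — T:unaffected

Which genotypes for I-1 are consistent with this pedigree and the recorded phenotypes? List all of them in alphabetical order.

I-1 ∈ {X^TX^T, X^TX^t}

T/I-1 ? ·: X^TX^T|X^TX^t
T/I-2 ? ·: X^TY|X^tY
T/II-1 un I-1×I-2: X^TX^T|X^TX^t
T/II-2 un I-1×I-2: X^TY
⇒ T over [I-1,I-2,II-1,II-2]: 5 consistent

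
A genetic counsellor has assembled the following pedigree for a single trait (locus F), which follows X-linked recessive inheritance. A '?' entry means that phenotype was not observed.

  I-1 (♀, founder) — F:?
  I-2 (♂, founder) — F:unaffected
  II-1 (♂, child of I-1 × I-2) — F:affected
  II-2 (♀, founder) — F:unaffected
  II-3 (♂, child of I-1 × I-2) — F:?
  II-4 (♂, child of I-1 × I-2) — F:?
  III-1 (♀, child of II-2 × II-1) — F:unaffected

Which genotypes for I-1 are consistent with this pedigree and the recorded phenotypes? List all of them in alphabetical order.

F/I-1 ? ·: X^FX^f|X^fX^f
F/I-2 un ·: X^FY
F/II-1 aff I-1×I-2: X^fY
F/II-2 un ·: X^FX^F|X^FX^f
F/II-3 ? I-1×I-2: X^FY|X^fY
F/II-4 ? I-1×I-2: X^FY|X^fY
F/III-1 un II-2×II-1: X^FX^f
⇒ F over [I-1,I-2,II-1,II-2,II-3,II-4,III-1]: 10 consistent

I-1 ∈ {X^FX^f, X^fX^f}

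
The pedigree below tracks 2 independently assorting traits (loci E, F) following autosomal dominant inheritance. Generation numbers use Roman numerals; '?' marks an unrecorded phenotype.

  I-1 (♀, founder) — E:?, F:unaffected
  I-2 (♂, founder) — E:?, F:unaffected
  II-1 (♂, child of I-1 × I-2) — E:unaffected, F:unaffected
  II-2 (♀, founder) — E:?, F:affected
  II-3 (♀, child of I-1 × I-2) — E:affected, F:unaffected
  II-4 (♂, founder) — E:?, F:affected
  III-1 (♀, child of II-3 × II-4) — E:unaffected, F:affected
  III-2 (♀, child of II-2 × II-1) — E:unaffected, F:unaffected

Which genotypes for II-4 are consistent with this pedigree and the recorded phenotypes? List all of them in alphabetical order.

E/I-1 ? ·: ee|Ee
E/I-2 ? ·: ee|Ee
E/II-1 un I-1×I-2: ee
E/II-2 ? ·: ee|Ee
E/II-3 aff I-1×I-2: Ee
E/II-4 ? ·: ee|Ee
E/III-1 un II-3×II-4: ee
E/III-2 un II-2×II-1: ee
⇒ E over [I-1,I-2,II-1,II-2,II-3,II-4,III-1,III-2]: 12 consistent
F/I-1 un ·: ff
F/I-2 un ·: ff
F/II-1 un I-1×I-2: ff
F/II-2 aff ·: Ff
F/II-3 un I-1×I-2: ff
F/II-4 aff ·: Ff|FF
F/III-1 aff II-3×II-4: Ff
F/III-2 un II-2×II-1: ff
⇒ F over [I-1,I-2,II-1,II-2,II-3,II-4,III-1,III-2]: 2 consistent

II-4 ∈ {Ee FF, Ee Ff, ee FF, ee Ff}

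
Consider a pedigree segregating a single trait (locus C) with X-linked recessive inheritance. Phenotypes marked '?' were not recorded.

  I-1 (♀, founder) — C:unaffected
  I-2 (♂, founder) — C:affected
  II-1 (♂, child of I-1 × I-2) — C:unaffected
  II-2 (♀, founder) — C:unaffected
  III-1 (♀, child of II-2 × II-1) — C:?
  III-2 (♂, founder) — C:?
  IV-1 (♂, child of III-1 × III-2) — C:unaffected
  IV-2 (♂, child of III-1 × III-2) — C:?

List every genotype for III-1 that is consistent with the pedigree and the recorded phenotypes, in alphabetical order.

C/I-1 un ·: X^CX^C|X^CX^c
C/I-2 aff ·: X^cY
C/II-1 un I-1×I-2: X^CY
C/II-2 un ·: X^CX^C|X^CX^c
C/III-1 ? II-2×II-1: X^CX^C|X^CX^c
C/III-2 ? ·: X^CY|X^cY
C/IV-1 un III-1×III-2: X^CY
C/IV-2 ? III-1×III-2: X^CY|X^cY
⇒ C over [I-1,I-2,II-1,II-2,III-1,III-2,IV-1,IV-2]: 16 consistent

III-1 ∈ {X^CX^C, X^CX^c}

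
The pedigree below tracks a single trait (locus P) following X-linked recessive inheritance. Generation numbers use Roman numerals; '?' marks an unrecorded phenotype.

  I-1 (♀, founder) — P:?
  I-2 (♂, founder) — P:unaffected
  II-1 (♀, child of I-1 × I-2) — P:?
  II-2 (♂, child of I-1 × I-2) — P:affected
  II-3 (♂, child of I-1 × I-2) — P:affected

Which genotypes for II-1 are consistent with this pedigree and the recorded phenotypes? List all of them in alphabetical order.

P/I-1 ? ·: X^PX^p|X^pX^p
P/I-2 un ·: X^PY
P/II-1 ? I-1×I-2: X^PX^P|X^PX^p
P/II-2 aff I-1×I-2: X^pY
P/II-3 aff I-1×I-2: X^pY
⇒ P over [I-1,I-2,II-1,II-2,II-3]: 3 consistent

II-1 ∈ {X^PX^P, X^PX^p}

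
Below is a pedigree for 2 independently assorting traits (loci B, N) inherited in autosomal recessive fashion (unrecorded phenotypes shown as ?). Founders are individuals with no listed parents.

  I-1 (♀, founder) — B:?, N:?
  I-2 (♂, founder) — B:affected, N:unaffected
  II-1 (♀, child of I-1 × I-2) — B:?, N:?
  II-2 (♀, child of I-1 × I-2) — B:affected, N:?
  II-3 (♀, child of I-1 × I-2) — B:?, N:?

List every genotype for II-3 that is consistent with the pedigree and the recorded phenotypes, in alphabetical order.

B/I-1 ? ·: Bb|bb
B/I-2 aff ·: bb
B/II-1 ? I-1×I-2: Bb|bb
B/II-2 aff I-1×I-2: bb
B/II-3 ? I-1×I-2: Bb|bb
⇒ B over [I-1,I-2,II-1,II-2,II-3]: 5 consistent
N/I-1 ? ·: NN|Nn|nn
N/I-2 un ·: NN|Nn
N/II-1 ? I-1×I-2: NN|Nn|nn
N/II-2 ? I-1×I-2: NN|Nn|nn
N/II-3 ? I-1×I-2: NN|Nn|nn
⇒ N over [I-1,I-2,II-1,II-2,II-3]: 53 consistent

II-3 ∈ {Bb NN, Bb Nn, Bb nn, bb NN, bb Nn, bb nn}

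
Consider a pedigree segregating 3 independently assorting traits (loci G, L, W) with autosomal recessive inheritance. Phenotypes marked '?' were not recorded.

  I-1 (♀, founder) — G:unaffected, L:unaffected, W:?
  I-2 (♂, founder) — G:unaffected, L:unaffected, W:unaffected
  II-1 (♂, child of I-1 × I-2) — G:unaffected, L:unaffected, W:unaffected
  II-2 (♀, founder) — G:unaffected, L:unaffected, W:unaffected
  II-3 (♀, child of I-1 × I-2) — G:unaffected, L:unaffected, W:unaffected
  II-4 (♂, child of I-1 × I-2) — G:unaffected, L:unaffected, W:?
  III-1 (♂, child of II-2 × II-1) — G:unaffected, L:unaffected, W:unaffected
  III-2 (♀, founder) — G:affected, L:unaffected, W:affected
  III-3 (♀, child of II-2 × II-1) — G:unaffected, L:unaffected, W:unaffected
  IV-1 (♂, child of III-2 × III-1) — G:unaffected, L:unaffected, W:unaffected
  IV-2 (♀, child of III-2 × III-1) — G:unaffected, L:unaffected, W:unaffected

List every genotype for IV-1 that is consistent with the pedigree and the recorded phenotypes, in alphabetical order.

G/I-1 un ·: GG|Gg
G/I-2 un ·: GG|Gg
G/II-1 un I-1×I-2: GG|Gg
G/II-2 un ·: GG|Gg
G/II-3 un I-1×I-2: GG|Gg
G/II-4 un I-1×I-2: GG|Gg
G/III-1 un II-2×II-1: GG|Gg
G/III-2 aff ·: gg
G/III-3 un II-2×II-1: GG|Gg
G/IV-1 un III-2×III-1: Gg
G/IV-2 un III-2×III-1: Gg
⇒ G over [I-1,I-2,II-1,II-2,II-3,II-4,III-1,III-2,III-3,IV-1,IV-2]: 161 consistent
L/I-1 un ·: LL|Ll
L/I-2 un ·: LL|Ll
L/II-1 un I-1×I-2: LL|Ll
L/II-2 un ·: LL|Ll
L/II-3 un I-1×I-2: LL|Ll
L/II-4 un I-1×I-2: LL|Ll
L/III-1 un II-2×II-1: LL|Ll
L/III-2 un ·: LL|Ll
L/III-3 un II-2×II-1: LL|Ll
L/IV-1 un III-2×III-1: LL|Ll
L/IV-2 un III-2×III-1: LL|Ll
⇒ L over [I-1,I-2,II-1,II-2,II-3,II-4,III-1,III-2,III-3,IV-1,IV-2]: 1027 consistent
W/I-1 ? ·: WW|Ww|ww
W/I-2 un ·: WW|Ww
W/II-1 un I-1×I-2: WW|Ww
W/II-2 un ·: WW|Ww
W/II-3 un I-1×I-2: WW|Ww
W/II-4 ? I-1×I-2: WW|Ww|ww
W/III-1 un II-2×II-1: WW|Ww
W/III-2 aff ·: ww
W/III-3 un II-2×II-1: WW|Ww
W/IV-1 un III-2×III-1: Ww
W/IV-2 un III-2×III-1: Ww
⇒ W over [I-1,I-2,II-1,II-2,II-3,II-4,III-1,III-2,III-3,IV-1,IV-2]: 211 consistent

IV-1 ∈ {Gg LL Ww, Gg Ll Ww}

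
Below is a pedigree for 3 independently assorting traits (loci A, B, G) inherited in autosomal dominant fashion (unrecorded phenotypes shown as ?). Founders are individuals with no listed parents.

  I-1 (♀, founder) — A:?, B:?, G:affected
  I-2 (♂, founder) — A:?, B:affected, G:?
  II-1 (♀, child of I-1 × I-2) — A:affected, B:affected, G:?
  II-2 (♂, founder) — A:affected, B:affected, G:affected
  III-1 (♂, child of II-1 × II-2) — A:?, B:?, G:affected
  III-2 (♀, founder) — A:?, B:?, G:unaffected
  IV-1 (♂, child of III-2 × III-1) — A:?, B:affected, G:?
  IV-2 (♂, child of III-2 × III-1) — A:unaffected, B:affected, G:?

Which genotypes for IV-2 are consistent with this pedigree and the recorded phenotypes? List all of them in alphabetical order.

A/I-1 ? ·: aa|Aa|AA
A/I-2 ? ·: aa|Aa|AA
A/II-1 aff I-1×I-2: Aa|AA
A/II-2 aff ·: Aa|AA
A/III-1 ? II-1×II-2: aa|Aa
A/III-2 ? ·: aa|Aa
A/IV-1 ? III-2×III-1: aa|Aa|AA
A/IV-2 un III-2×III-1: aa
⇒ A over [I-1,I-2,II-1,II-2,III-1,III-2,IV-1,IV-2]: 111 consistent
B/I-1 ? ·: bb|Bb|BB
B/I-2 aff ·: Bb|BB
B/II-1 aff I-1×I-2: Bb|BB
B/II-2 aff ·: Bb|BB
B/III-1 ? II-1×II-2: bb|Bb|BB
B/III-2 ? ·: bb|Bb|BB
B/IV-1 aff III-2×III-1: Bb|BB
B/IV-2 aff III-2×III-1: Bb|BB
⇒ B over [I-1,I-2,II-1,II-2,III-1,III-2,IV-1,IV-2]: 244 consistent
G/I-1 aff ·: Gg|GG
G/I-2 ? ·: gg|Gg|GG
G/II-1 ? I-1×I-2: gg|Gg|GG
G/II-2 aff ·: Gg|GG
G/III-1 aff II-1×II-2: Gg|GG
G/III-2 un ·: gg
G/IV-1 ? III-2×III-1: gg|Gg
G/IV-2 ? III-2×III-1: gg|Gg
⇒ G over [I-1,I-2,II-1,II-2,III-1,III-2,IV-1,IV-2]: 90 consistent

IV-2 ∈ {aa BB Gg, aa BB gg, aa Bb Gg, aa Bb gg}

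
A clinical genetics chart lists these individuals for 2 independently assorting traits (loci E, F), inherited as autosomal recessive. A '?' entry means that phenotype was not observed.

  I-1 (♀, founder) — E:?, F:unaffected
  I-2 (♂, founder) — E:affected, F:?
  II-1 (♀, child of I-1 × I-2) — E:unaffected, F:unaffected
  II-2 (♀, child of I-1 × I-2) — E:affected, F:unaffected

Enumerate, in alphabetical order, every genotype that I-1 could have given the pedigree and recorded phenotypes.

E/I-1 ? ·: Ee
E/I-2 aff ·: ee
E/II-1 un I-1×I-2: Ee
E/II-2 aff I-1×I-2: ee
⇒ E over [I-1,I-2,II-1,II-2]: 1 consistent
F/I-1 un ·: FF|Ff
F/I-2 ? ·: FF|Ff|ff
F/II-1 un I-1×I-2: FF|Ff
F/II-2 un I-1×I-2: FF|Ff
⇒ F over [I-1,I-2,II-1,II-2]: 15 consistent

I-1 ∈ {Ee FF, Ee Ff}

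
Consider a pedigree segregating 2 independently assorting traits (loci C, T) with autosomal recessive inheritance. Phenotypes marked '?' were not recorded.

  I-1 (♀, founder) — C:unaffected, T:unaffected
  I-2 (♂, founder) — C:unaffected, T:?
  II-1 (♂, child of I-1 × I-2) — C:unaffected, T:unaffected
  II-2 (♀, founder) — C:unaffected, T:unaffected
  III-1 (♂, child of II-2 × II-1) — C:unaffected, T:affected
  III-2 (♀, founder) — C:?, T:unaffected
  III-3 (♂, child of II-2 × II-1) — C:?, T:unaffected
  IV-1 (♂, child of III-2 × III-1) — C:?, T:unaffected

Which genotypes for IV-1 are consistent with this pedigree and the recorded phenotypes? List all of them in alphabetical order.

C/I-1 un ·: CC|Cc
C/I-2 un ·: CC|Cc
C/II-1 un I-1×I-2: CC|Cc
C/II-2 un ·: CC|Cc
C/III-1 un II-2×II-1: CC|Cc
C/III-2 ? ·: CC|Cc|cc
C/III-3 ? II-2×II-1: CC|Cc|cc
C/IV-1 ? III-2×III-1: CC|Cc|cc
⇒ C over [I-1,I-2,II-1,II-2,III-1,III-2,III-3,IV-1]: 269 consistent
T/I-1 un ·: TT|Tt
T/I-2 ? ·: TT|Tt|tt
T/II-1 un I-1×I-2: Tt
T/II-2 un ·: Tt
T/III-1 aff II-2×II-1: tt
T/III-2 un ·: TT|Tt
T/III-3 un II-2×II-1: TT|Tt
T/IV-1 un III-2×III-1: Tt
⇒ T over [I-1,I-2,II-1,II-2,III-1,III-2,III-3,IV-1]: 20 consistent

IV-1 ∈ {CC Tt, Cc Tt, cc Tt}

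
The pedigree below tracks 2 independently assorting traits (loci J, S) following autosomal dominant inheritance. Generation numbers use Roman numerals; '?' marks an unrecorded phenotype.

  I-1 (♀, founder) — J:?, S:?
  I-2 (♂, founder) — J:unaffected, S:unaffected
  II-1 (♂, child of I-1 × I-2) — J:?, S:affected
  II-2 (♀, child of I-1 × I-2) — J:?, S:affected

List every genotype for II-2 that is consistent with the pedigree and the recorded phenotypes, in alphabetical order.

II-2 ∈ {Jj Ss, jj Ss}

J/I-1 ? ·: jj|Jj|JJ
J/I-2 un ·: jj
J/II-1 ? I-1×I-2: jj|Jj
J/II-2 ? I-1×I-2: jj|Jj
⇒ J over [I-1,I-2,II-1,II-2]: 6 consistent
S/I-1 ? ·: Ss|SS
S/I-2 un ·: ss
S/II-1 aff I-1×I-2: Ss
S/II-2 aff I-1×I-2: Ss
⇒ S over [I-1,I-2,II-1,II-2]: 2 consistent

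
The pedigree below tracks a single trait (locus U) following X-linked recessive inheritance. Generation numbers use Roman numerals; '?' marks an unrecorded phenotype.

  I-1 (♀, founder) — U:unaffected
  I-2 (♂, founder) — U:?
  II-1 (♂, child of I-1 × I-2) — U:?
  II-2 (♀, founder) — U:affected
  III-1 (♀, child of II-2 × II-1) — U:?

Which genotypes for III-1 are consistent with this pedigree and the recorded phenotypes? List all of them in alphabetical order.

III-1 ∈ {X^UX^u, X^uX^u}

U/I-1 un ·: X^UX^U|X^UX^u
U/I-2 ? ·: X^UY|X^uY
U/II-1 ? I-1×I-2: X^UY|X^uY
U/II-2 aff ·: X^uX^u
U/III-1 ? II-2×II-1: X^UX^u|X^uX^u
⇒ U over [I-1,I-2,II-1,II-2,III-1]: 6 consistent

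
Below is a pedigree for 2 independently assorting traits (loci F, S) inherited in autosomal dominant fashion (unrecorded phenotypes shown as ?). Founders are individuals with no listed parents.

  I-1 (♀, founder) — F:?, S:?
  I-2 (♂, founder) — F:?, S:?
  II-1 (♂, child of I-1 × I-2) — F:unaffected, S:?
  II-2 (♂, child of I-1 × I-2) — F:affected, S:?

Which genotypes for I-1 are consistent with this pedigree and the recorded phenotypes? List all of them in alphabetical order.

F/I-1 ? ·: ff|Ff
F/I-2 ? ·: ff|Ff
F/II-1 un I-1×I-2: ff
F/II-2 aff I-1×I-2: Ff|FF
⇒ F over [I-1,I-2,II-1,II-2]: 4 consistent
S/I-1 ? ·: ss|Ss|SS
S/I-2 ? ·: ss|Ss|SS
S/II-1 ? I-1×I-2: ss|Ss|SS
S/II-2 ? I-1×I-2: ss|Ss|SS
⇒ S over [I-1,I-2,II-1,II-2]: 29 consistent

I-1 ∈ {Ff SS, Ff Ss, Ff ss, ff SS, ff Ss, ff ss}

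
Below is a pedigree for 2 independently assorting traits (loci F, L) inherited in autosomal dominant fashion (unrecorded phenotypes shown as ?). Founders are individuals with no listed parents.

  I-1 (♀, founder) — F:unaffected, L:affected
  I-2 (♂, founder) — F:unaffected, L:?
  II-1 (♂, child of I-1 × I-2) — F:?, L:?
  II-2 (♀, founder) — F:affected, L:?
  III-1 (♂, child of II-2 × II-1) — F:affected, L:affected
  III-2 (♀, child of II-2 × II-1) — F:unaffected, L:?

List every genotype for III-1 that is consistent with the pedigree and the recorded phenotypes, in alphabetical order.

III-1 ∈ {Ff LL, Ff Ll}

F/I-1 un ·: ff
F/I-2 un ·: ff
F/II-1 ? I-1×I-2: ff
F/II-2 aff ·: Ff
F/III-1 aff II-2×II-1: Ff
F/III-2 un II-2×II-1: ff
⇒ F over [I-1,I-2,II-1,II-2,III-1,III-2]: 1 consistent
L/I-1 aff ·: Ll|LL
L/I-2 ? ·: ll|Ll|LL
L/II-1 ? I-1×I-2: ll|Ll|LL
L/II-2 ? ·: ll|Ll|LL
L/III-1 aff II-2×II-1: Ll|LL
L/III-2 ? II-2×II-1: ll|Ll|LL
⇒ L over [I-1,I-2,II-1,II-2,III-1,III-2]: 90 consistent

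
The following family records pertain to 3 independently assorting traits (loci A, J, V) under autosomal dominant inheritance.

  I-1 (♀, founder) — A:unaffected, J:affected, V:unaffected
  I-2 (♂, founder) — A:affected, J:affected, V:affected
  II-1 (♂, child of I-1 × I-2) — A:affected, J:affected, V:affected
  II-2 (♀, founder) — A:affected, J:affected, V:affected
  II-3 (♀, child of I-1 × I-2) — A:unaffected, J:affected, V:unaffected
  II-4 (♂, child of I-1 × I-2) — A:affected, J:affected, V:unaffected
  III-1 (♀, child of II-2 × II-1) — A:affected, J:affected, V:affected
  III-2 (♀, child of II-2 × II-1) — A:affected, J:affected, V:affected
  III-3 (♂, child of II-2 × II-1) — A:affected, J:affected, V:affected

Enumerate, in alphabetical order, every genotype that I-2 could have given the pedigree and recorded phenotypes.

I-2 ∈ {Aa JJ Vv, Aa Jj Vv}

A/I-1 un ·: aa
A/I-2 aff ·: Aa
A/II-1 aff I-1×I-2: Aa
A/II-2 aff ·: Aa|AA
A/II-3 un I-1×I-2: aa
A/II-4 aff I-1×I-2: Aa
A/III-1 aff II-2×II-1: Aa|AA
A/III-2 aff II-2×II-1: Aa|AA
A/III-3 aff II-2×II-1: Aa|AA
⇒ A over [I-1,I-2,II-1,II-2,II-3,II-4,III-1,III-2,III-3]: 16 consistent
J/I-1 aff ·: Jj|JJ
J/I-2 aff ·: Jj|JJ
J/II-1 aff I-1×I-2: Jj|JJ
J/II-2 aff ·: Jj|JJ
J/II-3 aff I-1×I-2: Jj|JJ
J/II-4 aff I-1×I-2: Jj|JJ
J/III-1 aff II-2×II-1: Jj|JJ
J/III-2 aff II-2×II-1: Jj|JJ
J/III-3 aff II-2×II-1: Jj|JJ
⇒ J over [I-1,I-2,II-1,II-2,II-3,II-4,III-1,III-2,III-3]: 309 consistent
V/I-1 un ·: vv
V/I-2 aff ·: Vv
V/II-1 aff I-1×I-2: Vv
V/II-2 aff ·: Vv|VV
V/II-3 un I-1×I-2: vv
V/II-4 un I-1×I-2: vv
V/III-1 aff II-2×II-1: Vv|VV
V/III-2 aff II-2×II-1: Vv|VV
V/III-3 aff II-2×II-1: Vv|VV
⇒ V over [I-1,I-2,II-1,II-2,II-3,II-4,III-1,III-2,III-3]: 16 consistent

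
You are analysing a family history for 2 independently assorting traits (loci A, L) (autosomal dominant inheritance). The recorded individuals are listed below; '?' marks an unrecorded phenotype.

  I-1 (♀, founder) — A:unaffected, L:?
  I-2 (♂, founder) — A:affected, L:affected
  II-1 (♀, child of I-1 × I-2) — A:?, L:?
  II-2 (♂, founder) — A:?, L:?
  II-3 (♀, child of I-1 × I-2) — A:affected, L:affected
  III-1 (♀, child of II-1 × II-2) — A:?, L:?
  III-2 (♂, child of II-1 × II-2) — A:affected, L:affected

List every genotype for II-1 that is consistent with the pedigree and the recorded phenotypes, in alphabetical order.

II-1 ∈ {Aa LL, Aa Ll, Aa ll, aa LL, aa Ll, aa ll}

A/I-1 un ·: aa
A/I-2 aff ·: Aa|AA
A/II-1 ? I-1×I-2: aa|Aa
A/II-2 ? ·: aa|Aa|AA
A/II-3 aff I-1×I-2: Aa
A/III-1 ? II-1×II-2: aa|Aa|AA
A/III-2 aff II-1×II-2: Aa|AA
⇒ A over [I-1,I-2,II-1,II-2,II-3,III-1,III-2]: 27 consistent
L/I-1 ? ·: ll|Ll|LL
L/I-2 aff ·: Ll|LL
L/II-1 ? I-1×I-2: ll|Ll|LL
L/II-2 ? ·: ll|Ll|LL
L/II-3 aff I-1×I-2: Ll|LL
L/III-1 ? II-1×II-2: ll|Ll|LL
L/III-2 aff II-1×II-2: Ll|LL
⇒ L over [I-1,I-2,II-1,II-2,II-3,III-1,III-2]: 147 consistent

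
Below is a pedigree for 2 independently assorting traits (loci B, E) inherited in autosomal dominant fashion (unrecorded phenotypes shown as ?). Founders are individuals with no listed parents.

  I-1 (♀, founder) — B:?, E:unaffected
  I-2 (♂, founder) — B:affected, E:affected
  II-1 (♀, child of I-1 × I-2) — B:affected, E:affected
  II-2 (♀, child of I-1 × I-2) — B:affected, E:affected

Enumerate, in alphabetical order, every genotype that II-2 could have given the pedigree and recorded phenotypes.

B/I-1 ? ·: bb|Bb|BB
B/I-2 aff ·: Bb|BB
B/II-1 aff I-1×I-2: Bb|BB
B/II-2 aff I-1×I-2: Bb|BB
⇒ B over [I-1,I-2,II-1,II-2]: 15 consistent
E/I-1 un ·: ee
E/I-2 aff ·: Ee|EE
E/II-1 aff I-1×I-2: Ee
E/II-2 aff I-1×I-2: Ee
⇒ E over [I-1,I-2,II-1,II-2]: 2 consistent

II-2 ∈ {BB Ee, Bb Ee}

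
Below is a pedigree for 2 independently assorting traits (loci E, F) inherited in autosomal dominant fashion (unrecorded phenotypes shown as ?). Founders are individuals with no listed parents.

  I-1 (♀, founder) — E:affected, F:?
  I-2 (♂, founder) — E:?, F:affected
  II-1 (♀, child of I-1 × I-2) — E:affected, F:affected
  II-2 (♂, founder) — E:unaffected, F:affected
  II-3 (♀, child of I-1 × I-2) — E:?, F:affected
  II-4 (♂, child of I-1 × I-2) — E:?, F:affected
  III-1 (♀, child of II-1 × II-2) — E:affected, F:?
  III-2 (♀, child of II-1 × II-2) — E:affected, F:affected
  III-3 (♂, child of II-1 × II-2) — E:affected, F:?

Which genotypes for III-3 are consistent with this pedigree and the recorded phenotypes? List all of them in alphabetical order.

III-3 ∈ {Ee FF, Ee Ff, Ee ff}

E/I-1 aff ·: Ee|EE
E/I-2 ? ·: ee|Ee|EE
E/II-1 aff I-1×I-2: Ee|EE
E/II-2 un ·: ee
E/II-3 ? I-1×I-2: ee|Ee|EE
E/II-4 ? I-1×I-2: ee|Ee|EE
E/III-1 aff II-1×II-2: Ee
E/III-2 aff II-1×II-2: Ee
E/III-3 aff II-1×II-2: Ee
⇒ E over [I-1,I-2,II-1,II-2,II-3,II-4,III-1,III-2,III-3]: 40 consistent
F/I-1 ? ·: ff|Ff|FF
F/I-2 aff ·: Ff|FF
F/II-1 aff I-1×I-2: Ff|FF
F/II-2 aff ·: Ff|FF
F/II-3 aff I-1×I-2: Ff|FF
F/II-4 aff I-1×I-2: Ff|FF
F/III-1 ? II-1×II-2: ff|Ff|FF
F/III-2 aff II-1×II-2: Ff|FF
F/III-3 ? II-1×II-2: ff|Ff|FF
⇒ F over [I-1,I-2,II-1,II-2,II-3,II-4,III-1,III-2,III-3]: 481 consistent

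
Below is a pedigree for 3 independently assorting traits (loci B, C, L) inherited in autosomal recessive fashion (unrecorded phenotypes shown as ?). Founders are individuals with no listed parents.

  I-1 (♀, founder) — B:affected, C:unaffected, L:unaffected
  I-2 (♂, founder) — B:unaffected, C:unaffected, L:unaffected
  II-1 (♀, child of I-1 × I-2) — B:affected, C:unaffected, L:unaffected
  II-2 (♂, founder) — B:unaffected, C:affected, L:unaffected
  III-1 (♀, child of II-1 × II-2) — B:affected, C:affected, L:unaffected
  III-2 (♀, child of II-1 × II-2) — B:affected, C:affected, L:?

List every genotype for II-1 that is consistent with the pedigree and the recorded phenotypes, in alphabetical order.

B/I-1 aff ·: bb
B/I-2 un ·: Bb
B/II-1 aff I-1×I-2: bb
B/II-2 un ·: Bb
B/III-1 aff II-1×II-2: bb
B/III-2 aff II-1×II-2: bb
⇒ B over [I-1,I-2,II-1,II-2,III-1,III-2]: 1 consistent
C/I-1 un ·: CC|Cc
C/I-2 un ·: CC|Cc
C/II-1 un I-1×I-2: Cc
C/II-2 aff ·: cc
C/III-1 aff II-1×II-2: cc
C/III-2 aff II-1×II-2: cc
⇒ C over [I-1,I-2,II-1,II-2,III-1,III-2]: 3 consistent
L/I-1 un ·: LL|Ll
L/I-2 un ·: LL|Ll
L/II-1 un I-1×I-2: LL|Ll
L/II-2 un ·: LL|Ll
L/III-1 un II-1×II-2: LL|Ll
L/III-2 ? II-1×II-2: LL|Ll|ll
⇒ L over [I-1,I-2,II-1,II-2,III-1,III-2]: 50 consistent

II-1 ∈ {bb Cc LL, bb Cc Ll}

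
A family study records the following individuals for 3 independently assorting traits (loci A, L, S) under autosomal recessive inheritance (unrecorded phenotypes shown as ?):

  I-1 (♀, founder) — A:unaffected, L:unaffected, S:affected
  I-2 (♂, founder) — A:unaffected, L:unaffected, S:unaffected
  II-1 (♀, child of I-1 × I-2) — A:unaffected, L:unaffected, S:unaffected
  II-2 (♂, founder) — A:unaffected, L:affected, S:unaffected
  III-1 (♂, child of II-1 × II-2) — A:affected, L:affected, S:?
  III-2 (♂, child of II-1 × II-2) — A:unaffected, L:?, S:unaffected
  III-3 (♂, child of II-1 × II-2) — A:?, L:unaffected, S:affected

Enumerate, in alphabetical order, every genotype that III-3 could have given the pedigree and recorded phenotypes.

III-3 ∈ {AA Ll ss, Aa Ll ss, aa Ll ss}

A/I-1 un ·: AA|Aa
A/I-2 un ·: AA|Aa
A/II-1 un I-1×I-2: Aa
A/II-2 un ·: Aa
A/III-1 aff II-1×II-2: aa
A/III-2 un II-1×II-2: AA|Aa
A/III-3 ? II-1×II-2: AA|Aa|aa
⇒ A over [I-1,I-2,II-1,II-2,III-1,III-2,III-3]: 18 consistent
L/I-1 un ·: LL|Ll
L/I-2 un ·: LL|Ll
L/II-1 un I-1×I-2: Ll
L/II-2 aff ·: ll
L/III-1 aff II-1×II-2: ll
L/III-2 ? II-1×II-2: Ll|ll
L/III-3 un II-1×II-2: Ll
⇒ L over [I-1,I-2,II-1,II-2,III-1,III-2,III-3]: 6 consistent
S/I-1 aff ·: ss
S/I-2 un ·: SS|Ss
S/II-1 un I-1×I-2: Ss
S/II-2 un ·: Ss
S/III-1 ? II-1×II-2: SS|Ss|ss
S/III-2 un II-1×II-2: SS|Ss
S/III-3 aff II-1×II-2: ss
⇒ S over [I-1,I-2,II-1,II-2,III-1,III-2,III-3]: 12 consistent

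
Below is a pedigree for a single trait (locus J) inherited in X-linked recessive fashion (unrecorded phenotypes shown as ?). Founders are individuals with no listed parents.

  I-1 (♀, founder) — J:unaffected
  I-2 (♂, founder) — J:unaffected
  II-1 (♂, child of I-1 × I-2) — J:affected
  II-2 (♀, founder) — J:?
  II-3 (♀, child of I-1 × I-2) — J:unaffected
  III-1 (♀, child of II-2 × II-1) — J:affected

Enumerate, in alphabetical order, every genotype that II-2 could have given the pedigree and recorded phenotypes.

II-2 ∈ {X^JX^j, X^jX^j}

J/I-1 un ·: X^JX^j
J/I-2 un ·: X^JY
J/II-1 aff I-1×I-2: X^jY
J/II-2 ? ·: X^JX^j|X^jX^j
J/II-3 un I-1×I-2: X^JX^J|X^JX^j
J/III-1 aff II-2×II-1: X^jX^j
⇒ J over [I-1,I-2,II-1,II-2,II-3,III-1]: 4 consistent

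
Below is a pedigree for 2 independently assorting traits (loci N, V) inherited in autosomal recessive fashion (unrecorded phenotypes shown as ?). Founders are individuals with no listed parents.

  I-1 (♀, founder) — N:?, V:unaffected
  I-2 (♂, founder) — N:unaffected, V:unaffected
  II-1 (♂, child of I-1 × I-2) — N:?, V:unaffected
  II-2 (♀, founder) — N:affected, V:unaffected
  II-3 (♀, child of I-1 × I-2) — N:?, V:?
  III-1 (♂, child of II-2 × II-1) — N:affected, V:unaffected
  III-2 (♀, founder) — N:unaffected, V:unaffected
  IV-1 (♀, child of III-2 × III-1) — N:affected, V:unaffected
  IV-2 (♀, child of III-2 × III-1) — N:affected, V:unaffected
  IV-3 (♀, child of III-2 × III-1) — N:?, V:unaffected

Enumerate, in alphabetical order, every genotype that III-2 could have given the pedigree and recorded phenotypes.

III-2 ∈ {Nn VV, Nn Vv}

N/I-1 ? ·: NN|Nn|nn
N/I-2 un ·: NN|Nn
N/II-1 ? I-1×I-2: Nn|nn
N/II-2 aff ·: nn
N/II-3 ? I-1×I-2: NN|Nn|nn
N/III-1 aff II-2×II-1: nn
N/III-2 un ·: Nn
N/IV-1 aff III-2×III-1: nn
N/IV-2 aff III-2×III-1: nn
N/IV-3 ? III-2×III-1: Nn|nn
⇒ N over [I-1,I-2,II-1,II-2,II-3,III-1,III-2,IV-1,IV-2,IV-3]: 30 consistent
V/I-1 un ·: VV|Vv
V/I-2 un ·: VV|Vv
V/II-1 un I-1×I-2: VV|Vv
V/II-2 un ·: VV|Vv
V/II-3 ? I-1×I-2: VV|Vv|vv
V/III-1 un II-2×II-1: VV|Vv
V/III-2 un ·: VV|Vv
V/IV-1 un III-2×III-1: VV|Vv
V/IV-2 un III-2×III-1: VV|Vv
V/IV-3 un III-2×III-1: VV|Vv
⇒ V over [I-1,I-2,II-1,II-2,II-3,III-1,III-2,IV-1,IV-2,IV-3]: 622 consistent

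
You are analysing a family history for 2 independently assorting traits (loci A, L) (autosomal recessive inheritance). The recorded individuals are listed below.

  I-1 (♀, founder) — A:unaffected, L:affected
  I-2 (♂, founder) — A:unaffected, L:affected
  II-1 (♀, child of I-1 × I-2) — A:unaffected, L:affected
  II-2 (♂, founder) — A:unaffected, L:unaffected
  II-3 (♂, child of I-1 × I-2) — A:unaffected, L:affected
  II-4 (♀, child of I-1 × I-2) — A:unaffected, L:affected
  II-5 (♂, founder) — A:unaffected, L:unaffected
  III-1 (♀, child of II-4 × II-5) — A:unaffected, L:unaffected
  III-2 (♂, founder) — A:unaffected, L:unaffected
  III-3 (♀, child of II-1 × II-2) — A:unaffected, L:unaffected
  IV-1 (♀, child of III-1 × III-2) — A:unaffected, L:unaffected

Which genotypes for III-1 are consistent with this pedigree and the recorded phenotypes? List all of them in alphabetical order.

III-1 ∈ {AA Ll, Aa Ll}

A/I-1 un ·: AA|Aa
A/I-2 un ·: AA|Aa
A/II-1 un I-1×I-2: AA|Aa
A/II-2 un ·: AA|Aa
A/II-3 un I-1×I-2: AA|Aa
A/II-4 un I-1×I-2: AA|Aa
A/II-5 un ·: AA|Aa
A/III-1 un II-4×II-5: AA|Aa
A/III-2 un ·: AA|Aa
A/III-3 un II-1×II-2: AA|Aa
A/IV-1 un III-1×III-2: AA|Aa
⇒ A over [I-1,I-2,II-1,II-2,II-3,II-4,II-5,III-1,III-2,III-3,IV-1]: 1038 consistent
L/I-1 aff ·: ll
L/I-2 aff ·: ll
L/II-1 aff I-1×I-2: ll
L/II-2 un ·: LL|Ll
L/II-3 aff I-1×I-2: ll
L/II-4 aff I-1×I-2: ll
L/II-5 un ·: LL|Ll
L/III-1 un II-4×II-5: Ll
L/III-2 un ·: LL|Ll
L/III-3 un II-1×II-2: Ll
L/IV-1 un III-1×III-2: LL|Ll
⇒ L over [I-1,I-2,II-1,II-2,II-3,II-4,II-5,III-1,III-2,III-3,IV-1]: 16 consistent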